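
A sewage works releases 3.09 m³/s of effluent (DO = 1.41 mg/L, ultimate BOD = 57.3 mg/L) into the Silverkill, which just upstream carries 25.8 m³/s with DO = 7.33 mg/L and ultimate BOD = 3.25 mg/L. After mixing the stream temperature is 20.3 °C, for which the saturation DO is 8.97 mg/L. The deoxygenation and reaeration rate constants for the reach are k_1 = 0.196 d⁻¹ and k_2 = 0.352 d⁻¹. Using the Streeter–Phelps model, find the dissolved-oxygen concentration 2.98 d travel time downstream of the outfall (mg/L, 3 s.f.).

DO ≈ 5.82 mg/L

Mixed DO = (25.8×7.33 + 3.09×1.41)/(25.8+3.09) = 193.5/28.89 = 6.697 mg/L.
Mixed L₀ = (25.8×3.25 + 3.09×57.3)/(28.89) = 260.9/28.89 = 9.031 mg/L.
Initial deficit D₀ = C_s − DO₀ = 8.97 − 6.697 = 2.273 mg/L.
D(2.98) = [0.196×9.031/(0.352−0.196)](e^(−0.196×2.98) − e^(−0.352×2.98)) + 2.273 e^(−0.352×2.98)
= 11.35 × (0.5576 − 0.3503) + 2.273 × 0.3503 = 3.149 mg/L.
DO = 8.97 − 3.149 = 5.821 mg/L.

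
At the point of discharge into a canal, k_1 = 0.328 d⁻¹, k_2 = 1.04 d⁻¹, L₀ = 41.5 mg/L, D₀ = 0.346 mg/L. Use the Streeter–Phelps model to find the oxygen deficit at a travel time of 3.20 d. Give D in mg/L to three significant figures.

D ≈ 6.02 mg/L

k_1 L₀/(k_2−k_1) = 0.328×41.5/(1.04−0.328) = 13.61/0.7120 = 19.12 mg/L.
e^(−k_1 t) = e^(−0.328×3.200) = 0.3501; e^(−k_2 t) = e^(−1.04×3.200) = 0.03586.
D = 19.12 × (0.3501 − 0.03586) + 0.346 × 0.03586 = 6.007 + 0.01241 = 6.020 mg/L.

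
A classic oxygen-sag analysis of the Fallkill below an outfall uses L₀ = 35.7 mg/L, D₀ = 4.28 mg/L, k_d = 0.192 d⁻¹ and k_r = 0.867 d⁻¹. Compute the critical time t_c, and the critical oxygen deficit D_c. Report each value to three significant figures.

With k_r/k_d = 4.516 and 1 − D₀(k_r−k_d)/(k_d L₀) = 0.5785,
t_c = ln(4.516 × 0.5785) / (0.867 − 0.192) = ln(2.612) / 0.6750 = 0.9603/0.6750 = 1.423 d.
D_c = (k_d/k_r) L₀ e^(−k_d t_c) = (0.192/0.867) × 35.7 × e^(−0.192×1.423) = 0.2215 × 35.7 × 0.7610 = 6.016 mg/L.

t_c ≈ 1.42 d; D_c ≈ 6.02 mg/L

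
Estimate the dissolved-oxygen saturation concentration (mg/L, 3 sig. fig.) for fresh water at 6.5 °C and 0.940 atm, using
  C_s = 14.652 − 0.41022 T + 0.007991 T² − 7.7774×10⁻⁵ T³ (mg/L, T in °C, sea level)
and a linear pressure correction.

At sea level: C_s = 14.652 − 0.41022×6.5 + 0.007991×6.5² − 7.7774×10⁻⁵×6.5³ = 12.30 mg/L.
Pressure correction: C_s' = 12.30 × 0.940 = 11.56 mg/L.

C_s ≈ 11.6 mg/L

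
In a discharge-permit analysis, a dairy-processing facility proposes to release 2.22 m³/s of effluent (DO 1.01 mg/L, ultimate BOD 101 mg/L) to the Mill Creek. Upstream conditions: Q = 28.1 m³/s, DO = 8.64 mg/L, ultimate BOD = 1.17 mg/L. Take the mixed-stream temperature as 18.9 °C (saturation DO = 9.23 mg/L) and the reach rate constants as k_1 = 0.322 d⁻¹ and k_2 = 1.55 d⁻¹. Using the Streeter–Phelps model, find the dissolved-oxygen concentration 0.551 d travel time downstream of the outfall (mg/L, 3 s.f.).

Mixed DO = (28.1×8.64 + 2.22×1.01)/(28.1+2.22) = 245.0/30.32 = 8.081 mg/L.
Mixed L₀ = (28.1×1.17 + 2.22×101)/(30.32) = 257.1/30.32 = 8.479 mg/L.
Initial deficit D₀ = C_s − DO₀ = 9.23 − 8.081 = 1.149 mg/L.
D(0.551) = [0.322×8.479/(1.55−0.322)](e^(−0.322×0.551) − e^(−1.55×0.551)) + 1.149 e^(−1.55×0.551)
= 2.223 × (0.8374 − 0.4257) + 1.149 × 0.4257 = 1.404 mg/L.
DO = 9.23 − 1.404 = 7.826 mg/L.

DO ≈ 7.83 mg/L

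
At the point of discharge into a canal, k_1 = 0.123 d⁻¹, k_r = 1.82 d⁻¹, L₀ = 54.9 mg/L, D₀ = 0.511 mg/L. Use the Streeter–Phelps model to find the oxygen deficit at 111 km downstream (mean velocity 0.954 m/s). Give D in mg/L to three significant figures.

Travel time t = x/v = 111 km / (0.954 m/s) = 111000 m / 0.954 m/s = 116400 s = 1.347 d.
k_1 L₀/(k_r−k_1) = 0.123×54.9/(1.82−0.123) = 6.753/1.697 = 3.979 mg/L.
e^(−k_1 t) = e^(−0.123×1.347) = 0.8474; e^(−k_r t) = e^(−1.82×1.347) = 0.08621.
D = 3.979 × (0.8474 − 0.08621) + 0.511 × 0.08621 = 3.029 + 0.04405 = 3.073 mg/L.

D ≈ 3.07 mg/L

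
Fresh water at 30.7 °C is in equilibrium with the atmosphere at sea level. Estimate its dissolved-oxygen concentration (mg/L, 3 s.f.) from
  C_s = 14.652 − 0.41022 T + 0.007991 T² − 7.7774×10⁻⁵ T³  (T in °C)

C_s = 14.652 − 0.41022×30.7 + 0.007991×30.7² − 7.7774×10⁻⁵×30.7³ = 7.339 mg/L.

C_s ≈ 7.34 mg/L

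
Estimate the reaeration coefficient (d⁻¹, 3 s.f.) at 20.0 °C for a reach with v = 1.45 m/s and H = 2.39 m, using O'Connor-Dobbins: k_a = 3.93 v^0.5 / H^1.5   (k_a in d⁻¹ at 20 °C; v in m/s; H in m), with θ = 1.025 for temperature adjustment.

k_a(20) = 3.93 × 1.45^0.5 / 2.39^1.5 = 3.93 × 1.204 / 3.695 = 1.281 d⁻¹.
k_a(20.0) = 1.281 × 1.025^(20.0−20) = 1.281 × 1.000 = 1.281 d⁻¹.

k_a ≈ 1.28 d⁻¹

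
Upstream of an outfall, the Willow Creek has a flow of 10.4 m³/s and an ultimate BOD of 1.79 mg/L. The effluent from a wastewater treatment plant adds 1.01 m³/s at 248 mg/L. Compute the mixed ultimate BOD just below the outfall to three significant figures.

Flow-weighted mixing: C = (Q_r C_r + Q_w C_w)/(Q_r + Q_w)
= (10.4×1.79 + 1.01×248)/(10.4 + 1.01) = 269.1/11.41 = 23.58 mg/L.

23.6 mg/L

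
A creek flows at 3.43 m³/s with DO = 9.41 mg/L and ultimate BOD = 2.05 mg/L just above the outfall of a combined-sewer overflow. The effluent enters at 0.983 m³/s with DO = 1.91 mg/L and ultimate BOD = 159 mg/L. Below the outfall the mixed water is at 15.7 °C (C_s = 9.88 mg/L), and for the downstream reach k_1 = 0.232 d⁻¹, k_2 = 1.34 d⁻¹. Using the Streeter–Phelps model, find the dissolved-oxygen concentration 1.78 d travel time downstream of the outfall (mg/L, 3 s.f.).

DO ≈ 5.27 mg/L

Mixed DO = (3.43×9.41 + 0.983×1.91)/(3.43+0.983) = 34.15/4.413 = 7.739 mg/L.
Mixed L₀ = (3.43×2.05 + 0.983×159)/(4.413) = 163.3/4.413 = 37.01 mg/L.
Initial deficit D₀ = C_s − DO₀ = 9.88 − 7.739 = 2.141 mg/L.
D(1.78) = [0.232×37.01/(1.34−0.232)](e^(−0.232×1.78) − e^(−1.34×1.78)) + 2.141 e^(−1.34×1.78)
= 7.750 × (0.6617 − 0.09207) + 2.141 × 0.09207 = 4.611 mg/L.
DO = 9.88 − 4.611 = 5.269 mg/L.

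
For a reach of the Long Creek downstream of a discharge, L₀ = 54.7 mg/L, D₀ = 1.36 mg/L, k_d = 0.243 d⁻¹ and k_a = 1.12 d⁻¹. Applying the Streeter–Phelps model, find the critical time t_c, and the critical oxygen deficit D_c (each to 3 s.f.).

With k_a/k_d = 4.609 and 1 − D₀(k_a−k_d)/(k_d L₀) = 0.9103,
t_c = ln(4.609 × 0.9103) / (1.12 − 0.243) = ln(4.195) / 0.8770 = 1.434/0.8770 = 1.635 d.
L(t_c) = L₀ e^(−k_d t_c) = 54.7 × 0.6721 = 36.76 mg/L, and at the critical point k_a D_c = k_d L, so D_c = (0.243/1.12) × 36.76 = 7.977 mg/L.

t_c ≈ 1.64 d; D_c ≈ 7.98 mg/L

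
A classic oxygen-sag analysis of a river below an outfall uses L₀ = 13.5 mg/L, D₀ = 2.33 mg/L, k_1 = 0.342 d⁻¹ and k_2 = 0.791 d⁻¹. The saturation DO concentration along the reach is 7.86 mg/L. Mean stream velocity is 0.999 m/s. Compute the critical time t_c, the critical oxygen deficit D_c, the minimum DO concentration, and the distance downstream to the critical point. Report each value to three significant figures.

At the critical point dD/dt = 0, so k_1 L₀ e^(−k_1 t) = k_2 D. Substituting D(t) from the Streeter–Phelps equation and solving for t gives
t_c = ln[(k_2/k_1)(1 − D₀(k_2−k_1)/(k_1 L₀))] / (k_2−k_1).
Here k_2−k_1 = 0.4490 d⁻¹ and 1 − D₀(k_2−k_1)/(k_1 L₀) = 1 − 2.33×0.4490/(0.342×13.5) = 0.7734, so
t_c = ln(2.313 × 0.7734) / 0.4490 = 0.5815 / 0.4490 = 1.295 d.
L(t_c) = L₀ e^(−k_1 t_c) = 13.5 × 0.6421 = 8.669 mg/L, and at the critical point k_2 D_c = k_1 L, so D_c = (0.342/0.791) × 8.669 = 3.748 mg/L.
Minimum DO = C_s − D_c = 7.86 − 3.748 = 4.112 mg/L.
x_c = v t_c = 0.999 m/s × 1.295 d × 86400 s/d = 111800 m ≈ 112 km.

t_c ≈ 1.30 d; D_c ≈ 3.75 mg/L; min DO ≈ 4.11 mg/L; x_c ≈ 112 km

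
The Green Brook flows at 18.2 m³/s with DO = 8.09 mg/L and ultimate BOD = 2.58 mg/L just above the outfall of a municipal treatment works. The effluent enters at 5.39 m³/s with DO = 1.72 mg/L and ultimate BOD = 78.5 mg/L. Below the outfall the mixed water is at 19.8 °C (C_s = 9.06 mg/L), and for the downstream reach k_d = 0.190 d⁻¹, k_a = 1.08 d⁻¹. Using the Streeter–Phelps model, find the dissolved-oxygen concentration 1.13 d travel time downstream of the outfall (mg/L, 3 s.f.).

Mixed DO = (18.2×8.09 + 5.39×1.72)/(18.2+5.39) = 156.5/23.59 = 6.635 mg/L.
Mixed L₀ = (18.2×2.58 + 5.39×78.5)/(23.59) = 470.1/23.59 = 19.93 mg/L.
Initial deficit D₀ = C_s − DO₀ = 9.06 − 6.635 = 2.425 mg/L.
D(1.13) = [0.190×19.93/(1.08−0.190)](e^(−0.190×1.13) − e^(−1.08×1.13)) + 2.425 e^(−1.08×1.13)
= 4.254 × (0.8068 − 0.2951) + 2.425 × 0.2951 = 2.892 mg/L.
DO = 9.06 − 2.892 = 6.168 mg/L.

DO ≈ 6.17 mg/L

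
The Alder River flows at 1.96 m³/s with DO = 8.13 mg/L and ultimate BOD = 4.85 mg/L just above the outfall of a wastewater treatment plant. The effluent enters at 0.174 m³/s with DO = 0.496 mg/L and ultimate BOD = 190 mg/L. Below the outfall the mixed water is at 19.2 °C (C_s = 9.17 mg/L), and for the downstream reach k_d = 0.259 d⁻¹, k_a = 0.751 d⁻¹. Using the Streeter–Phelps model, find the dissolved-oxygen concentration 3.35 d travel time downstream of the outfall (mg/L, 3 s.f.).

Mixed DO = (1.96×8.13 + 0.174×0.496)/(1.96+0.174) = 16.02/2.134 = 7.508 mg/L.
Mixed L₀ = (1.96×4.85 + 0.174×190)/(2.134) = 42.57/2.134 = 19.95 mg/L.
Initial deficit D₀ = C_s − DO₀ = 9.17 − 7.508 = 1.662 mg/L.
D(3.35) = [0.259×19.95/(0.751−0.259)](e^(−0.259×3.35) − e^(−0.751×3.35)) + 1.662 e^(−0.751×3.35)
= 10.50 × (0.4199 − 0.08079) + 1.662 × 0.08079 = 3.695 mg/L.
DO = 9.17 − 3.695 = 5.475 mg/L.

DO ≈ 5.47 mg/L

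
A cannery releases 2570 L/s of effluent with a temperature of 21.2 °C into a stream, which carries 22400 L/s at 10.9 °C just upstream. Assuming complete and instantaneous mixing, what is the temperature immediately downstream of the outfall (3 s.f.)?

12.0 °C

Flow-weighted mixing: C = (Q_r C_r + Q_w C_w)/(Q_r + Q_w)
= (22400×10.9 + 2570×21.2)/(22400 + 2570) = 298600/24970 = 11.96 °C.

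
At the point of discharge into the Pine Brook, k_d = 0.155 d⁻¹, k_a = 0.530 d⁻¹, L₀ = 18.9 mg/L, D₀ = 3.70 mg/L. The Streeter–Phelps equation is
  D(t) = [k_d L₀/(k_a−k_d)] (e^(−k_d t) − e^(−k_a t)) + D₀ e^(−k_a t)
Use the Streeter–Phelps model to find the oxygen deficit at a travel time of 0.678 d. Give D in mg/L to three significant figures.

D ≈ 4.16 mg/L

k_d L₀/(k_a−k_d) = 0.155×18.9/(0.530−0.155) = 2.929/0.3750 = 7.812 mg/L.
e^(−k_d t) = e^(−0.155×0.6780) = 0.9002; e^(−k_a t) = e^(−0.530×0.6780) = 0.6981.
D = 7.812 × (0.9002 − 0.6981) + 3.70 × 0.6981 = 1.579 + 2.583 = 4.162 mg/L.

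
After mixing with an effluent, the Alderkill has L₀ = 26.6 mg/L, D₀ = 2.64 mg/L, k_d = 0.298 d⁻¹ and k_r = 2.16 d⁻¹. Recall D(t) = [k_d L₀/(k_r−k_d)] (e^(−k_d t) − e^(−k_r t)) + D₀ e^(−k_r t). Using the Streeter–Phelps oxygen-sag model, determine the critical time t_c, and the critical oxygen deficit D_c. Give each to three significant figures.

t_c = [1/(k_r−k_d)] ln[(k_r/k_d)(1 − D₀(k_r−k_d)/(k_d L₀))]
= [1/(2.16−0.298)] ln[(2.16/0.298)(1 − 2.64×1.862/(0.298×26.6))]
= (1/1.862) ln[7.248 × 0.3799] = 0.5371 × ln(2.753) = 0.5371 × 1.013 = 0.5439 d.
D_c = (k_d/k_r) L₀ e^(−k_d t_c) = (0.298/2.16) × 26.6 × e^(−0.298×0.5439) = 0.1380 × 26.6 × 0.8504 = 3.121 mg/L.

t_c ≈ 0.544 d; D_c ≈ 3.12 mg/L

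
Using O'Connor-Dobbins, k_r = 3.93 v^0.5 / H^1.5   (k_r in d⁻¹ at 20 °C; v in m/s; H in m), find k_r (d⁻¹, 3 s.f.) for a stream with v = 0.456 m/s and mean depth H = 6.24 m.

k_r ≈ 0.170 d⁻¹

k_r = 3.93 × 0.456^0.5 / 6.24^1.5 = 3.93 × 0.6753 / 15.59 = 0.1703 d⁻¹.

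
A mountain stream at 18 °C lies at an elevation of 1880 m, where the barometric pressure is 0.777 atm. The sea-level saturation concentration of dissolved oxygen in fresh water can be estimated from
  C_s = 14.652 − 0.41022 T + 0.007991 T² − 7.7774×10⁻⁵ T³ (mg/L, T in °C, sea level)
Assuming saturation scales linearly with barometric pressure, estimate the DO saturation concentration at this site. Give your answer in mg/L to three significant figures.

C_s ≈ 7.31 mg/L

At sea level: C_s = 14.652 − 0.41022×18 + 0.007991×18² − 7.7774×10⁻⁵×18³ = 9.404 mg/L.
Pressure correction: C_s' = 9.404 × 0.777 = 7.307 mg/L.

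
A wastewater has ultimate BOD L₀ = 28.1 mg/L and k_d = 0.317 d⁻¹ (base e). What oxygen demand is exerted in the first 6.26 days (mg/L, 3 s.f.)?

y ≈ 24.2 mg/L

y_t = L₀(1 − e^(−k_d t)) = 28.1 × (1 − e^(−0.317×6.26))
= 28.1 × (1 − 0.1375) = 28.1 × 0.8625 = 24.24 mg/L.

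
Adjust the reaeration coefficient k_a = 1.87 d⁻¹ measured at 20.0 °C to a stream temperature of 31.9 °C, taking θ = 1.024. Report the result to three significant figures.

k_a ≈ 2.48 d⁻¹

k_a(T₂) = k_a(T₁) · θ^(T₂−T₁) = 1.87 × 1.024^(31.9−20.0)
= 1.87 × 1.024^11.9 = 1.87 × 1.326 = 2.480 d⁻¹.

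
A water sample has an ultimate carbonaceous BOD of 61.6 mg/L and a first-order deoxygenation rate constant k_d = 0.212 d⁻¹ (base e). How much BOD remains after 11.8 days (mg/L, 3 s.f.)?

L ≈ 5.05 mg/L

L_t = L₀ e^(−k_d t) = 61.6 × e^(−0.212×11.8) = 61.6 × 0.08195 = 5.048 mg/L.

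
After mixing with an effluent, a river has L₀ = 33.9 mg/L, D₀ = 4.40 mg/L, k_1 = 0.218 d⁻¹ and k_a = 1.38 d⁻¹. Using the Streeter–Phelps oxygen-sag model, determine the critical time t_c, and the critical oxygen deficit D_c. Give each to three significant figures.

With k_a/k_1 = 6.330 and 1 − D₀(k_a−k_1)/(k_1 L₀) = 0.3082,
t_c = ln(6.330 × 0.3082) / (1.38 − 0.218) = ln(1.951) / 1.162 = 0.6682/1.162 = 0.5751 d.
L(t_c) = L₀ e^(−k_1 t_c) = 33.9 × 0.8822 = 29.91 mg/L, and at the critical point k_a D_c = k_1 L, so D_c = (0.218/1.38) × 29.91 = 4.724 mg/L.

t_c ≈ 0.575 d; D_c ≈ 4.72 mg/L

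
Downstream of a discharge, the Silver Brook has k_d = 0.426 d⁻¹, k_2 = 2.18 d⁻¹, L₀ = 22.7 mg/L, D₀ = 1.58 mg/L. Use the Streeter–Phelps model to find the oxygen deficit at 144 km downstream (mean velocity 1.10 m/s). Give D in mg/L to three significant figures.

Travel time t = x/v = 144 km / (1.10 m/s) = 144000 m / 1.10 m/s = 130900 s = 1.515 d.
k_d L₀/(k_2−k_d) = 0.426×22.7/(2.18−0.426) = 9.670/1.754 = 5.513 mg/L.
e^(−k_d t) = e^(−0.426×1.515) = 0.5244; e^(−k_2 t) = e^(−2.18×1.515) = 0.03677.
D = 5.513 × (0.5244 − 0.03677) + 1.58 × 0.03677 = 2.689 + 0.05810 = 2.747 mg/L.

D ≈ 2.75 mg/L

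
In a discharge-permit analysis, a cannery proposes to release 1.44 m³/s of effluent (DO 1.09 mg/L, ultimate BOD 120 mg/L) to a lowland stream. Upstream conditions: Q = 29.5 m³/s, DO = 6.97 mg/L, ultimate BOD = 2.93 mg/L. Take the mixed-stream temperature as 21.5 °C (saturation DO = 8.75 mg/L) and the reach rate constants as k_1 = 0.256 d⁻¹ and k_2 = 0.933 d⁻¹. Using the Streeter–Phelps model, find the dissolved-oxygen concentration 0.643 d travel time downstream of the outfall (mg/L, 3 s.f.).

Mixed DO = (29.5×6.97 + 1.44×1.09)/(29.5+1.44) = 207.2/30.94 = 6.696 mg/L.
Mixed L₀ = (29.5×2.93 + 1.44×120)/(30.94) = 259.2/30.94 = 8.379 mg/L.
Initial deficit D₀ = C_s − DO₀ = 8.75 − 6.696 = 2.054 mg/L.
D(0.643) = [0.256×8.379/(0.933−0.256)](e^(−0.256×0.643) − e^(−0.933×0.643)) + 2.054 e^(−0.933×0.643)
= 3.168 × (0.8482 − 0.5489) + 2.054 × 0.5489 = 2.076 mg/L.
DO = 8.75 − 2.076 = 6.674 mg/L.

DO ≈ 6.67 mg/L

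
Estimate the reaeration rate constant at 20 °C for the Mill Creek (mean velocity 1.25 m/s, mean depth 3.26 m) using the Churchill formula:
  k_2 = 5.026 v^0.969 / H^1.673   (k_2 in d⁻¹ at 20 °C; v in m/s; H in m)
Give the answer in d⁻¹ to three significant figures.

k_2 = 5.026 × 1.25^0.969 / 3.26^1.673 = 5.026 × 1.241 / 7.221 = 0.8640 d⁻¹.

k_2 ≈ 0.864 d⁻¹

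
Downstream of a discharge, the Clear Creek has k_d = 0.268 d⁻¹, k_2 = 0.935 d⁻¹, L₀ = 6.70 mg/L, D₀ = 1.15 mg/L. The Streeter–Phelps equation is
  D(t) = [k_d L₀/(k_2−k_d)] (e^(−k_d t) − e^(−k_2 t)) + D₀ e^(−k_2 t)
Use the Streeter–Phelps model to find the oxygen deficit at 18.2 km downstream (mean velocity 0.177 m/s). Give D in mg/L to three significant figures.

D ≈ 1.45 mg/L

Travel time t = x/v = 18.2 km / (0.177 m/s) = 18200 m / 0.177 m/s = 102800 s = 1.190 d.
k_d L₀/(k_2−k_d) = 0.268×6.70/(0.935−0.268) = 1.796/0.6670 = 2.692 mg/L.
e^(−k_d t) = e^(−0.268×1.190) = 0.7269; e^(−k_2 t) = e^(−0.935×1.190) = 0.3287.
D = 2.692 × (0.7269 − 0.3287) + 1.15 × 0.3287 = 1.072 + 0.3780 = 1.450 mg/L.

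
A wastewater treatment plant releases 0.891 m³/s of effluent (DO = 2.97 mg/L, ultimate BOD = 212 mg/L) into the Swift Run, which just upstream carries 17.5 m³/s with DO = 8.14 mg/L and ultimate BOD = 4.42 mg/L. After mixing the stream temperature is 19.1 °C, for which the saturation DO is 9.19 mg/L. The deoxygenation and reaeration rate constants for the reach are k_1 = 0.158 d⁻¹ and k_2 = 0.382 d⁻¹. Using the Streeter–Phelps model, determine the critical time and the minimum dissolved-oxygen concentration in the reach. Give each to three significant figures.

Mixed DO = (17.5×8.14 + 0.891×2.97)/(17.5+0.891) = 145.1/18.39 = 7.890 mg/L.
Mixed L₀ = (17.5×4.42 + 0.891×212)/(18.39) = 266.2/18.39 = 14.48 mg/L.
Initial deficit D₀ = C_s − DO₀ = 9.19 − 7.890 = 1.300 mg/L.
t_c = (1/0.2240) ln[(0.382/0.158)(1 − 1.300×0.2240/(0.158×14.48))] = 4.464 × ln(2.110) = 3.333 d.
D_c = (0.158/0.382) × 14.48 × e^(−0.158×3.333) = 0.4136 × 14.48 × 0.5906 = 3.536 mg/L.
Minimum DO = 9.19 − 3.536 = 5.654 mg/L.

t_c ≈ 3.33 d; minimum DO ≈ 5.65 mg/L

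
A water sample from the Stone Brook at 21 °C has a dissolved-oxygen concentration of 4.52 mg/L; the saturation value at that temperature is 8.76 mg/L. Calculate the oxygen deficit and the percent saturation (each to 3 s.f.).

D = C_s − C = 8.76 − 4.52 = 4.24 mg/L.
% saturation = 4.52/8.76 × 100 = 51.6 %.

D ≈ 4.24 mg/L; 51.6 % saturation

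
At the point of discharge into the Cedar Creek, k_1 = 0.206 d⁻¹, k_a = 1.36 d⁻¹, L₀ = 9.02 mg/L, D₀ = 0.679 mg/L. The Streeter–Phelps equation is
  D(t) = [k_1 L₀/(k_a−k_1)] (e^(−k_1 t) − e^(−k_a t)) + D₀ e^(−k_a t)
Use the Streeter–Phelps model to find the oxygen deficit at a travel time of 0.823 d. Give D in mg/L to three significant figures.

k_1 L₀/(k_a−k_1) = 0.206×9.02/(1.36−0.206) = 1.858/1.154 = 1.610 mg/L.
e^(−k_1 t) = e^(−0.206×0.8230) = 0.8441; e^(−k_a t) = e^(−1.36×0.8230) = 0.3265.
D = 1.610 × (0.8441 − 0.3265) + 0.679 × 0.3265 = 0.8333 + 0.2217 = 1.055 mg/L.

D ≈ 1.06 mg/L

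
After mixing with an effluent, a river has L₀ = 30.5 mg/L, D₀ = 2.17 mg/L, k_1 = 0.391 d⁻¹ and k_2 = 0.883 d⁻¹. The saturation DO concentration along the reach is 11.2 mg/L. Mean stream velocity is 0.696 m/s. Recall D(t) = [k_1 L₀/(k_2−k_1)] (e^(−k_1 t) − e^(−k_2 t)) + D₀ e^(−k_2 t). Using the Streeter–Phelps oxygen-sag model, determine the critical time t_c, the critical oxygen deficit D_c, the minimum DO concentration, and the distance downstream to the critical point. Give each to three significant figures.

t_c ≈ 1.47 d; D_c ≈ 7.62 mg/L; min DO ≈ 3.58 mg/L; x_c ≈ 88.1 km

At the critical point dD/dt = 0, so k_1 L₀ e^(−k_1 t) = k_2 D. Substituting D(t) from the Streeter–Phelps equation and solving for t gives
t_c = ln[(k_2/k_1)(1 − D₀(k_2−k_1)/(k_1 L₀))] / (k_2−k_1).
Here k_2−k_1 = 0.4920 d⁻¹ and 1 − D₀(k_2−k_1)/(k_1 L₀) = 1 − 2.17×0.4920/(0.391×30.5) = 0.9105, so
t_c = ln(2.258 × 0.9105) / 0.4920 = 0.7208 / 0.4920 = 1.465 d.
D_c = (k_1/k_2) L₀ e^(−k_1 t_c) = (0.391/0.883) × 30.5 × e^(−0.391×1.465) = 0.4428 × 30.5 × 0.5639 = 7.616 mg/L.
Minimum DO = C_s − D_c = 11.2 − 7.616 = 3.584 mg/L.
x_c = v t_c = 0.696 m/s × 1.465 d × 86400 s/d = 88100 m ≈ 88.1 km.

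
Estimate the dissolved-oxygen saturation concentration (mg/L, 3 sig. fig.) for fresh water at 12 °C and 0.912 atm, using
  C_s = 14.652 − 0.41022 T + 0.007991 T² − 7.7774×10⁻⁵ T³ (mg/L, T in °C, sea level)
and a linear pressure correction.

At sea level: C_s = 14.652 − 0.41022×12 + 0.007991×12² − 7.7774×10⁻⁵×12³ = 10.75 mg/L.
Pressure correction: C_s' = 10.75 × 0.912 = 9.800 mg/L.

C_s ≈ 9.80 mg/L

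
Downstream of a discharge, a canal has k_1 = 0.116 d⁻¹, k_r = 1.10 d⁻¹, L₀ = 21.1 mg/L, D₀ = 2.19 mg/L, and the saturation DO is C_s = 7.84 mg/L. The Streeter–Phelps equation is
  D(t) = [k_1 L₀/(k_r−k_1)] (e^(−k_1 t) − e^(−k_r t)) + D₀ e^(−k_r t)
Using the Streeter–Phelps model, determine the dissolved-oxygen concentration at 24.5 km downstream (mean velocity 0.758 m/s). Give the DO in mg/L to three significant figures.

Travel time t = x/v = 24.5 km / (0.758 m/s) = 24500 m / 0.758 m/s = 32320 s = 0.3741 d.
k_1 L₀/(k_r−k_1) = 0.116×21.1/(1.10−0.116) = 2.448/0.9840 = 2.487 mg/L.
e^(−k_1 t) = e^(−0.116×0.3741) = 0.9575; e^(−k_r t) = e^(−1.10×0.3741) = 0.6627.
D = 2.487 × (0.9575 − 0.6627) + 2.19 × 0.6627 = 0.7335 + 1.451 = 2.185 mg/L.
DO = C_s − D = 7.84 − 2.185 = 5.655 mg/L.

DO ≈ 5.66 mg/L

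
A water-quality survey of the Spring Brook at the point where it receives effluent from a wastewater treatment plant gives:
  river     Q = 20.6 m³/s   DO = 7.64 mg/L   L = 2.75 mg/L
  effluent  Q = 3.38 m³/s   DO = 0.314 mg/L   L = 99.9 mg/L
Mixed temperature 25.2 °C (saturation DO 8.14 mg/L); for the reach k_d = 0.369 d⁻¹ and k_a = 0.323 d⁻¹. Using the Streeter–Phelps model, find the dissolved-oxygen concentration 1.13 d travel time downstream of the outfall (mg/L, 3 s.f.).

DO ≈ 2.44 mg/L

Mixed DO = (20.6×7.64 + 3.38×0.314)/(20.6+3.38) = 158.4/23.98 = 6.607 mg/L.
Mixed L₀ = (20.6×2.75 + 3.38×99.9)/(23.98) = 394.3/23.98 = 16.44 mg/L.
Initial deficit D₀ = C_s − DO₀ = 8.14 − 6.607 = 1.533 mg/L.
D(1.13) = [0.369×16.44/(0.323−0.369)](e^(−0.369×1.13) − e^(−0.323×1.13)) + 1.533 e^(−0.323×1.13)
= -131.9 × (0.6590 − 0.6942) + 1.533 × 0.6942 = 5.702 mg/L.
DO = 8.14 − 5.702 = 2.438 mg/L.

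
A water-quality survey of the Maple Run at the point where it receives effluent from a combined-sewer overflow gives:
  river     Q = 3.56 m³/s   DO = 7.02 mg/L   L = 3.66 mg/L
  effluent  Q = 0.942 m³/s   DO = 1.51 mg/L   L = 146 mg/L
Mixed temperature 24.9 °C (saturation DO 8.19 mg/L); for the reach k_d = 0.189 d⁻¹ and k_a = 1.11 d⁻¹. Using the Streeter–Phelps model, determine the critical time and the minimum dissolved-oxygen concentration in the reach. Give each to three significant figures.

t_c ≈ 1.47 d; minimum DO ≈ 3.88 mg/L

Mixed DO = (3.56×7.02 + 0.942×1.51)/(3.56+0.942) = 26.41/4.502 = 5.867 mg/L.
Mixed L₀ = (3.56×3.66 + 0.942×146)/(4.502) = 150.6/4.502 = 33.44 mg/L.
Initial deficit D₀ = C_s − DO₀ = 8.19 − 5.867 = 2.323 mg/L.
t_c = (1/0.9210) ln[(1.11/0.189)(1 − 2.323×0.9210/(0.189×33.44))] = 1.086 × ln(3.885) = 1.474 d.
D_c = (0.189/1.11) × 33.44 × e^(−0.189×1.474) = 0.1703 × 33.44 × 0.7569 = 4.310 mg/L.
Minimum DO = 8.19 − 4.310 = 3.880 mg/L.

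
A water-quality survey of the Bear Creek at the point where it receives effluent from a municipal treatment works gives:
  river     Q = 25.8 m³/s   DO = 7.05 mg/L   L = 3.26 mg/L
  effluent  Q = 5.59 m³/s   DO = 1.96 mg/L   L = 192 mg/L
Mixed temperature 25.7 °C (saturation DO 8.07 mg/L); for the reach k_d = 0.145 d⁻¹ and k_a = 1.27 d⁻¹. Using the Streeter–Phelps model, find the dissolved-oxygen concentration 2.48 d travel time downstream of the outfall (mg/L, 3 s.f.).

DO ≈ 4.87 mg/L

Mixed DO = (25.8×7.05 + 5.59×1.96)/(25.8+5.59) = 192.8/31.39 = 6.144 mg/L.
Mixed L₀ = (25.8×3.26 + 5.59×192)/(31.39) = 1157/31.39 = 36.87 mg/L.
Initial deficit D₀ = C_s − DO₀ = 8.07 − 6.144 = 1.926 mg/L.
D(2.48) = [0.145×36.87/(1.27−0.145)](e^(−0.145×2.48) − e^(−1.27×2.48)) + 1.926 e^(−1.27×2.48)
= 4.752 × (0.6980 − 0.04287) + 1.926 × 0.04287 = 3.196 mg/L.
DO = 8.07 − 3.196 = 4.874 mg/L.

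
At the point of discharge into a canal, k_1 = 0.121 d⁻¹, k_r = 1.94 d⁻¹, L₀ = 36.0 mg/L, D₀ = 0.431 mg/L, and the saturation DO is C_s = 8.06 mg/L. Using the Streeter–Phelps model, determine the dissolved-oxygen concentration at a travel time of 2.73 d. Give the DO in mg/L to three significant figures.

DO ≈ 6.35 mg/L

k_1 L₀/(k_r−k_1) = 0.121×36.0/(1.94−0.121) = 4.356/1.819 = 2.395 mg/L.
e^(−k_1 t) = e^(−0.121×2.730) = 0.7187; e^(−k_r t) = e^(−1.94×2.730) = 0.005011.
D = 2.395 × (0.7187 − 0.005011) + 0.431 × 0.005011 = 1.709 + 0.002160 = 1.711 mg/L.
DO = C_s − D = 8.06 − 1.711 = 6.349 mg/L.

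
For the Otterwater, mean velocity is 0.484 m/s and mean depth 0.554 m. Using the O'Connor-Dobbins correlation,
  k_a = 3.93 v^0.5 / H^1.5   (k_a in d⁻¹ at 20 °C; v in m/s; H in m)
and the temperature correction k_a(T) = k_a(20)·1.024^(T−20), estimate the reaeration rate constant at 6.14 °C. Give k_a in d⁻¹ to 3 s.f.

k_a(20) = 3.93 × 0.484^0.5 / 0.554^1.5 = 3.93 × 0.6957 / 0.4123 = 6.631 d⁻¹.
k_a(6.14) = 6.631 × 1.024^(6.14−20) = 6.631 × 0.7199 = 4.773 d⁻¹.

k_a ≈ 4.77 d⁻¹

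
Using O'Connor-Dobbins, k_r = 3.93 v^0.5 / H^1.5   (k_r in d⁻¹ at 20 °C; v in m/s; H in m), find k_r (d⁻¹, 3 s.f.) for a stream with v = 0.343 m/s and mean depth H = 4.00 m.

k_r = 3.93 × 0.343^0.5 / 4.00^1.5 = 3.93 × 0.5857 / 8.000 = 0.2877 d⁻¹.

k_r ≈ 0.288 d⁻¹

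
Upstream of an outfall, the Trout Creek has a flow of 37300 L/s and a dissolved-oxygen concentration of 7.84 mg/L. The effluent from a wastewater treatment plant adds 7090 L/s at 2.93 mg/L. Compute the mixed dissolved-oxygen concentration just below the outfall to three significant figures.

Flow-weighted mixing: C = (Q_r C_r + Q_w C_w)/(Q_r + Q_w)
= (37300×7.84 + 7090×2.93)/(37300 + 7090) = 313200/44390 = 7.056 mg/L.

7.06 mg/L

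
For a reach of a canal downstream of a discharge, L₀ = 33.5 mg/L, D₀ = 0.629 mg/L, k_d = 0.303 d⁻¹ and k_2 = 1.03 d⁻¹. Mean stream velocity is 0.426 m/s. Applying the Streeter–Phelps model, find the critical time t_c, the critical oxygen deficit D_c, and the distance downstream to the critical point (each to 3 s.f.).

t_c ≈ 1.62 d; D_c ≈ 6.03 mg/L; x_c ≈ 59.6 km

With k_2/k_d = 3.399 and 1 − D₀(k_2−k_d)/(k_d L₀) = 0.9549,
t_c = ln(3.399 × 0.9549) / (1.03 − 0.303) = ln(3.246) / 0.7270 = 1.177/0.7270 = 1.620 d.
D_c = (k_d/k_2) L₀ e^(−k_d t_c) = (0.303/1.03) × 33.5 × e^(−0.303×1.620) = 0.2942 × 33.5 × 0.6122 = 6.033 mg/L.
x_c = v t_c = 0.426 m/s × 1.620 d × 86400 s/d = 59610 m ≈ 59.6 km.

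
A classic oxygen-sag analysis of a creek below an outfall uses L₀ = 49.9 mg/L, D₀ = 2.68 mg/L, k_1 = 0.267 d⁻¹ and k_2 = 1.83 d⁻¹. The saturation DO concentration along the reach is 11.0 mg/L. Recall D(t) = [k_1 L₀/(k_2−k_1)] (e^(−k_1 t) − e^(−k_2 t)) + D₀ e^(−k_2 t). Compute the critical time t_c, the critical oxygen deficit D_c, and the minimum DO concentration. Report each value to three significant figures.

With k_2/k_1 = 6.854 and 1 − D₀(k_2−k_1)/(k_1 L₀) = 0.6856,
t_c = ln(6.854 × 0.6856) / (1.83 − 0.267) = ln(4.699) / 1.563 = 1.547/1.563 = 0.9900 d.
D_c = (k_1/k_2) L₀ e^(−k_1 t_c) = (0.267/1.83) × 49.9 × e^(−0.267×0.9900) = 0.1459 × 49.9 × 0.7677 = 5.589 mg/L.
Minimum DO = C_s − D_c = 11.0 − 5.589 = 5.411 mg/L.

t_c ≈ 0.990 d; D_c ≈ 5.59 mg/L; min DO ≈ 5.41 mg/L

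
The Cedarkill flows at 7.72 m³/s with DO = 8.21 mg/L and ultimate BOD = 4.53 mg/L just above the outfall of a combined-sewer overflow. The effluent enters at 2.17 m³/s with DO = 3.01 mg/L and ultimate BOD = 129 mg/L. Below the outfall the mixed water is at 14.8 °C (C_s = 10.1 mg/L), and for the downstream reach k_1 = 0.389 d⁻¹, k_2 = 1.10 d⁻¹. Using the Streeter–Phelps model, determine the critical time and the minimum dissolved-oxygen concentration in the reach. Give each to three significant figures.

t_c ≈ 1.19 d; minimum DO ≈ 3.02 mg/L

Mixed DO = (7.72×8.21 + 2.17×3.01)/(7.72+2.17) = 69.91/9.890 = 7.069 mg/L.
Mixed L₀ = (7.72×4.53 + 2.17×129)/(9.890) = 314.9/9.890 = 31.84 mg/L.
Initial deficit D₀ = C_s − DO₀ = 10.1 − 7.069 = 3.031 mg/L.
t_c = (1/0.7110) ln[(1.10/0.389)(1 − 3.031×0.7110/(0.389×31.84))] = 1.406 × ln(2.336) = 1.193 d.
D_c = (0.389/1.10) × 31.84 × e^(−0.389×1.193) = 0.3536 × 31.84 × 0.6287 = 7.079 mg/L.
Minimum DO = 10.1 − 7.079 = 3.021 mg/L.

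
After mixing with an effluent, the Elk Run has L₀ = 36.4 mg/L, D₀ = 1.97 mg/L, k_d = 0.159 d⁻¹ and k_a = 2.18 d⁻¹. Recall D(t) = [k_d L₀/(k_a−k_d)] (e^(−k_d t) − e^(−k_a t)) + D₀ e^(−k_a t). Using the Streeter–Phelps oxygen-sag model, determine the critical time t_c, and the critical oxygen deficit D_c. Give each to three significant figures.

t_c ≈ 0.719 d; D_c ≈ 2.37 mg/L

With k_a/k_d = 13.71 and 1 − D₀(k_a−k_d)/(k_d L₀) = 0.3121,
t_c = ln(13.71 × 0.3121) / (2.18 − 0.159) = ln(4.279) / 2.021 = 1.454/2.021 = 0.7193 d.
L(t_c) = L₀ e^(−k_d t_c) = 36.4 × 0.8919 = 32.47 mg/L, and at the critical point k_a D_c = k_d L, so D_c = (0.159/2.18) × 32.47 = 2.368 mg/L.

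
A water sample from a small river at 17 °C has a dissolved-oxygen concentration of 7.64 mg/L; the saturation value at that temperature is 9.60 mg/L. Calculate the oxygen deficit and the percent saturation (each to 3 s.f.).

D ≈ 1.96 mg/L; 79.6 % saturation

D = C_s − C = 9.60 − 7.64 = 1.96 mg/L.
% saturation = 7.64/9.60 × 100 = 79.6 %.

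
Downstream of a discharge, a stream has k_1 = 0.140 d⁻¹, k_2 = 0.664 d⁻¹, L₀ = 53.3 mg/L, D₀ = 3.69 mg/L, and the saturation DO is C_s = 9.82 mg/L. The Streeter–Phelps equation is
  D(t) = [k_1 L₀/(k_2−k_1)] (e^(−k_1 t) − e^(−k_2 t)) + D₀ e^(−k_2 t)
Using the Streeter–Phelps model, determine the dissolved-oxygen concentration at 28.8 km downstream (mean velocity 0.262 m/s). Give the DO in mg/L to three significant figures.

DO ≈ 2.44 mg/L

Travel time t = x/v = 28.8 km / (0.262 m/s) = 28800 m / 0.262 m/s = 109900 s = 1.272 d.
k_1 L₀/(k_2−k_1) = 0.140×53.3/(0.664−0.140) = 7.462/0.5240 = 14.24 mg/L.
e^(−k_1 t) = e^(−0.140×1.272) = 0.8368; e^(−k_2 t) = e^(−0.664×1.272) = 0.4297.
D = 14.24 × (0.8368 − 0.4297) + 3.69 × 0.4297 = 5.799 + 1.585 = 7.384 mg/L.
DO = C_s − D = 9.82 − 7.384 = 2.436 mg/L.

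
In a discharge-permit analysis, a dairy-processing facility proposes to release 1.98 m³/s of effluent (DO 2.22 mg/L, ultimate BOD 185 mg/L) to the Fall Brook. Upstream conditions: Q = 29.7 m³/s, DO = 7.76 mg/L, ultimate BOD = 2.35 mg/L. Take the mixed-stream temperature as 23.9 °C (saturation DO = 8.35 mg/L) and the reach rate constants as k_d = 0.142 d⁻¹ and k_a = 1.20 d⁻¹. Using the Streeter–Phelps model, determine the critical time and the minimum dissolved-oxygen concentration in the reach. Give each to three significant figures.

Mixed DO = (29.7×7.76 + 1.98×2.22)/(29.7+1.98) = 234.9/31.68 = 7.414 mg/L.
Mixed L₀ = (29.7×2.35 + 1.98×185)/(31.68) = 436.1/31.68 = 13.77 mg/L.
Initial deficit D₀ = C_s − DO₀ = 8.35 − 7.414 = 0.9363 mg/L.
t_c = (1/1.058) ln[(1.20/0.142)(1 − 0.9363×1.058/(0.142×13.77))] = 0.9452 × ln(4.168) = 1.349 d.
D_c = (0.142/1.20) × 13.77 × e^(−0.142×1.349) = 0.1183 × 13.77 × 0.8256 = 1.345 mg/L.
Minimum DO = 8.35 − 1.345 = 7.005 mg/L.

t_c ≈ 1.35 d; minimum DO ≈ 7.01 mg/L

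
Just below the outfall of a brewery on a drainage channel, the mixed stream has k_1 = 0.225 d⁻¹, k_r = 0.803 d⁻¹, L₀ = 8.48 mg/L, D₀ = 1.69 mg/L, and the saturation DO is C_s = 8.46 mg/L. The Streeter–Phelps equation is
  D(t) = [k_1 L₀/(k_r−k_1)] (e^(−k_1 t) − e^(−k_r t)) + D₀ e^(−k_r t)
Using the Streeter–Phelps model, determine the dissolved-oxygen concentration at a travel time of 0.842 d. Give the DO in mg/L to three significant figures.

k_1 L₀/(k_r−k_1) = 0.225×8.48/(0.803−0.225) = 1.908/0.5780 = 3.301 mg/L.
e^(−k_1 t) = e^(−0.225×0.8420) = 0.8274; e^(−k_r t) = e^(−0.803×0.8420) = 0.5086.
D = 3.301 × (0.8274 − 0.5086) + 1.69 × 0.5086 = 1.052 + 0.8595 = 1.912 mg/L.
DO = C_s − D = 8.46 − 1.912 = 6.548 mg/L.

DO ≈ 6.55 mg/L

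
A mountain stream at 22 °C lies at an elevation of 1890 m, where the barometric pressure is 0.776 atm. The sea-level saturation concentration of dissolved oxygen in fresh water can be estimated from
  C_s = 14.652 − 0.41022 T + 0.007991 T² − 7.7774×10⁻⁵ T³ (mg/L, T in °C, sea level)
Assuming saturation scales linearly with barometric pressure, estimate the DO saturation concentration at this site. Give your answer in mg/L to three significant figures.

C_s ≈ 6.73 mg/L

At sea level: C_s = 14.652 − 0.41022×22 + 0.007991×22² − 7.7774×10⁻⁵×22³ = 8.667 mg/L.
Pressure correction: C_s' = 8.667 × 0.776 = 6.725 mg/L.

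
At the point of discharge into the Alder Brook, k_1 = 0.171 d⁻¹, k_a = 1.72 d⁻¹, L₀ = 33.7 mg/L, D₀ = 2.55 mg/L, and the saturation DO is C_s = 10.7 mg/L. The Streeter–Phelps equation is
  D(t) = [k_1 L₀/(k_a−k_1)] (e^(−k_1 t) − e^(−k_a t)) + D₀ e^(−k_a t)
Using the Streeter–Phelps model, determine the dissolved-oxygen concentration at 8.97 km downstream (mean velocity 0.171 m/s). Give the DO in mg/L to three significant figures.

DO ≈ 7.76 mg/L

Travel time t = x/v = 8.97 km / (0.171 m/s) = 8970 m / 0.171 m/s = 52460 s = 0.6071 d.
k_1 L₀/(k_a−k_1) = 0.171×33.7/(1.72−0.171) = 5.763/1.549 = 3.720 mg/L.
e^(−k_1 t) = e^(−0.171×0.6071) = 0.9014; e^(−k_a t) = e^(−1.72×0.6071) = 0.3520.
D = 3.720 × (0.9014 − 0.3520) + 2.55 × 0.3520 = 2.044 + 0.8975 = 2.942 mg/L.
DO = C_s − D = 10.7 − 2.942 = 7.758 mg/L.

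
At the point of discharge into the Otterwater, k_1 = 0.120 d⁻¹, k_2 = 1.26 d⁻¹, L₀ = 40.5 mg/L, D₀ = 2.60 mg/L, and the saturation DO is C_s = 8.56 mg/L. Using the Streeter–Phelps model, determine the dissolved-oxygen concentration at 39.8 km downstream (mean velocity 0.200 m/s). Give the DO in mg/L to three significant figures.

Travel time t = x/v = 39.8 km / (0.200 m/s) = 39800 m / 0.200 m/s = 199000 s = 2.303 d.
k_1 L₀/(k_2−k_1) = 0.120×40.5/(1.26−0.120) = 4.860/1.140 = 4.263 mg/L.
e^(−k_1 t) = e^(−0.120×2.303) = 0.7585; e^(−k_2 t) = e^(−1.26×2.303) = 0.05491.
D = 4.263 × (0.7585 − 0.05491) + 2.60 × 0.05491 = 3.000 + 0.1428 = 3.142 mg/L.
DO = C_s − D = 8.56 − 3.142 = 5.418 mg/L.

DO ≈ 5.42 mg/L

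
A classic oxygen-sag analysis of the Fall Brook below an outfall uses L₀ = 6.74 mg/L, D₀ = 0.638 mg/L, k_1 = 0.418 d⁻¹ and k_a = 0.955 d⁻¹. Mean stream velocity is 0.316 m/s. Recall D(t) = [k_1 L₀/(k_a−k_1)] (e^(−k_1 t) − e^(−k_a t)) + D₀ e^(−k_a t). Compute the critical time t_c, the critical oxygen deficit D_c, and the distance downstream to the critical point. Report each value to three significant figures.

t_c ≈ 1.30 d; D_c ≈ 1.72 mg/L; x_c ≈ 35.4 km

t_c = [1/(k_a−k_1)] ln[(k_a/k_1)(1 − D₀(k_a−k_1)/(k_1 L₀))]
= [1/(0.955−0.418)] ln[(0.955/0.418)(1 − 0.638×0.5370/(0.418×6.74))]
= (1/0.5370) ln[2.285 × 0.8784] = 1.862 × ln(2.007) = 1.862 × 0.6966 = 1.297 d.
D_c = (k_1/k_a) L₀ e^(−k_1 t_c) = (0.418/0.955) × 6.74 × e^(−0.418×1.297) = 0.4377 × 6.74 × 0.5815 = 1.715 mg/L.
x_c = v t_c = 0.316 m/s × 1.297 d × 86400 s/d = 35420 m ≈ 35.4 km.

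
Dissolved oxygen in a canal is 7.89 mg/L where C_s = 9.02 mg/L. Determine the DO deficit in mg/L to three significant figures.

D ≈ 1.13 mg/L

D = C_s − C = 9.02 − 7.89 = 1.13 mg/L.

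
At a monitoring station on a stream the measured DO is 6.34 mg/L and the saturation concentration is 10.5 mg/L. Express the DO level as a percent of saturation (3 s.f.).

% saturation = C/C_s × 100 = 6.34/10.5 × 100 = 60.4 %.

60.4 % saturation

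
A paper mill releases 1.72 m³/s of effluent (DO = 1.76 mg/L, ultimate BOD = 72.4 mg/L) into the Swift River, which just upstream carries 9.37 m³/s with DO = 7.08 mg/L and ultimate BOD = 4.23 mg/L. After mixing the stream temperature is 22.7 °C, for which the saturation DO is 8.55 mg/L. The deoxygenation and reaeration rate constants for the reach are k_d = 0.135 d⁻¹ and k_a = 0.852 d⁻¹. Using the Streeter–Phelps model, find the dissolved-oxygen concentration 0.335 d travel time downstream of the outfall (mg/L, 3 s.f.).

DO ≈ 6.26 mg/L

Mixed DO = (9.37×7.08 + 1.72×1.76)/(9.37+1.72) = 69.37/11.09 = 6.255 mg/L.
Mixed L₀ = (9.37×4.23 + 1.72×72.4)/(11.09) = 164.2/11.09 = 14.80 mg/L.
Initial deficit D₀ = C_s − DO₀ = 8.55 − 6.255 = 2.295 mg/L.
D(0.335) = [0.135×14.80/(0.852−0.135)](e^(−0.135×0.335) − e^(−0.852×0.335)) + 2.295 e^(−0.852×0.335)
= 2.787 × (0.9558 − 0.7517) + 2.295 × 0.7517 = 2.294 mg/L.
DO = 8.55 − 2.294 = 6.256 mg/L.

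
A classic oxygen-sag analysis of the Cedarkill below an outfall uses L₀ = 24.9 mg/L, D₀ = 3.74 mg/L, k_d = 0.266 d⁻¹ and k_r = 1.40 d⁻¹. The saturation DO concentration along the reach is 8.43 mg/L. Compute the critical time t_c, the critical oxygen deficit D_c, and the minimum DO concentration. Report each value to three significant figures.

With k_r/k_d = 5.263 and 1 − D₀(k_r−k_d)/(k_d L₀) = 0.3597,
t_c = ln(5.263 × 0.3597) / (1.40 − 0.266) = ln(1.893) / 1.134 = 0.6382/1.134 = 0.5628 d.
D_c = (k_d/k_r) L₀ e^(−k_d t_c) = (0.266/1.40) × 24.9 × e^(−0.266×0.5628) = 0.1900 × 24.9 × 0.8610 = 4.073 mg/L.
Minimum DO = C_s − D_c = 8.43 − 4.073 = 4.357 mg/L.

t_c ≈ 0.563 d; D_c ≈ 4.07 mg/L; min DO ≈ 4.36 mg/L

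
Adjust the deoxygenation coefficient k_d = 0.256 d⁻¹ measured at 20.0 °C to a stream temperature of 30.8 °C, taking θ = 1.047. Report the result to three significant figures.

k_d(T₂) = k_d(T₁) · θ^(T₂−T₁) = 0.256 × 1.047^(30.8−20.0)
= 0.256 × 1.047^10.8 = 0.256 × 1.642 = 0.4204 d⁻¹.

k_d ≈ 0.420 d⁻¹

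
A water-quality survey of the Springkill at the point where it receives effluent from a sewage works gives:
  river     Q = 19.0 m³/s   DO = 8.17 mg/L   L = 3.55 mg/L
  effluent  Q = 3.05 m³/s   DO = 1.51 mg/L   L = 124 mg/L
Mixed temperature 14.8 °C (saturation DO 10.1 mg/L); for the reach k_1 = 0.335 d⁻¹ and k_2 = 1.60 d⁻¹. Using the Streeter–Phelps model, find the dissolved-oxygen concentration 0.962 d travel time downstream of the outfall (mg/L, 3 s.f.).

DO ≈ 6.76 mg/L

Mixed DO = (19.0×8.17 + 3.05×1.51)/(19.0+3.05) = 159.8/22.05 = 7.249 mg/L.
Mixed L₀ = (19.0×3.55 + 3.05×124)/(22.05) = 445.6/22.05 = 20.21 mg/L.
Initial deficit D₀ = C_s − DO₀ = 10.1 − 7.249 = 2.851 mg/L.
D(0.962) = [0.335×20.21/(1.60−0.335)](e^(−0.335×0.962) − e^(−1.60×0.962)) + 2.851 e^(−1.60×0.962)
= 5.352 × (0.7245 − 0.2146) + 2.851 × 0.2146 = 3.341 mg/L.
DO = 10.1 − 3.341 = 6.759 mg/L.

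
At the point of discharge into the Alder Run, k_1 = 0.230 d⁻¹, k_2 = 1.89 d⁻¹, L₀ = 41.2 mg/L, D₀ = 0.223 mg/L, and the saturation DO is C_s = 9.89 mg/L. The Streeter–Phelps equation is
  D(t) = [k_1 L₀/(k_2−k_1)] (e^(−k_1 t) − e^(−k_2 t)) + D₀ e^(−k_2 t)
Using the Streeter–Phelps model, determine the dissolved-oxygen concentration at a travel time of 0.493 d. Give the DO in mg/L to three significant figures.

DO ≈ 6.95 mg/L

k_1 L₀/(k_2−k_1) = 0.230×41.2/(1.89−0.230) = 9.476/1.660 = 5.708 mg/L.
e^(−k_1 t) = e^(−0.230×0.4930) = 0.8928; e^(−k_2 t) = e^(−1.89×0.4930) = 0.3939.
D = 5.708 × (0.8928 − 0.3939) + 0.223 × 0.3939 = 2.848 + 0.08783 = 2.936 mg/L.
DO = C_s − D = 9.89 − 2.936 = 6.954 mg/L.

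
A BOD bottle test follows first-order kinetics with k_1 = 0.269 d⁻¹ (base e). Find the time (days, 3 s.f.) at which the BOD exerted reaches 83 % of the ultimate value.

y/L₀ = 1 − e^(−k_1 t) = 0.83 ⇒ e^(−k_1 t) = 0.170
t = −ln(0.170) / 0.269 = 1.772 / 0.269 = 6.587 d.

t ≈ 6.59 d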